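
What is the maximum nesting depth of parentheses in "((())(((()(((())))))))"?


Input: "((())(((()(((())))))))"
Tracking depth:
  Position 0 '(': depth becomes 1
  Position 1 '(': depth becomes 2
  Position 2 '(': depth becomes 3
  Position 3 ')': depth becomes 2
  Position 4 ')': depth becomes 1
  Position 5 '(': depth becomes 2
  Position 6 '(': depth becomes 3
  Position 7 '(': depth becomes 4
  Position 8 '(': depth becomes 5
  Position 9 ')': depth becomes 4
  Position 10 '(': depth becomes 5
  Position 11 '(': depth becomes 6
  Position 12 '(': depth becomes 7
  Position 13 '(': depth becomes 8
  Position 14 ')': depth becomes 7
  Position 15 ')': depth becomes 6
  Position 16 ')': depth becomes 5
  Position 17 ')': depth becomes 4
  Position 18 ')': depth becomes 3
  Position 19 ')': depth becomes 2
  Position 20 ')': depth becomes 1
  Position 21 ')': depth becomes 0
Maximum depth reached: 8

8


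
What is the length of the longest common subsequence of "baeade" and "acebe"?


LCS of "baeade" and "acebe"
DP table:
           a    c    e    b    e
      0    0    0    0    0    0
  b   0    0    0    0    1    1
  a   0    1    1    1    1    1
  e   0    1    1    2    2    2
  a   0    1    1    2    2    2
  d   0    1    1    2    2    2
  e   0    1    1    2    2    3
LCS length = dp[6][5] = 3

3


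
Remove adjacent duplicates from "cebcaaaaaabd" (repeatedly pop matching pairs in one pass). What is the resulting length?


Input: cebcaaaaaabd
Stack-based adjacent duplicate removal:
  Read 'c': push. Stack: c
  Read 'e': push. Stack: ce
  Read 'b': push. Stack: ceb
  Read 'c': push. Stack: cebc
  Read 'a': push. Stack: cebca
  Read 'a': matches stack top 'a' => pop. Stack: cebc
  Read 'a': push. Stack: cebca
  Read 'a': matches stack top 'a' => pop. Stack: cebc
  Read 'a': push. Stack: cebca
  Read 'a': matches stack top 'a' => pop. Stack: cebc
  Read 'b': push. Stack: cebcb
  Read 'd': push. Stack: cebcbd
Final stack: "cebcbd" (length 6)

6


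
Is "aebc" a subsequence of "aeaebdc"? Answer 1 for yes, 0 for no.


Check if "aebc" is a subsequence of "aeaebdc"
Greedy scan:
  Position 0 ('a'): matches sub[0] = 'a'
  Position 1 ('e'): matches sub[1] = 'e'
  Position 2 ('a'): no match needed
  Position 3 ('e'): no match needed
  Position 4 ('b'): matches sub[2] = 'b'
  Position 5 ('d'): no match needed
  Position 6 ('c'): matches sub[3] = 'c'
All 4 characters matched => is a subsequence

1


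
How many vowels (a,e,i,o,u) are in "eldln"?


Input: eldln
Checking each character:
  'e' at position 0: vowel (running total: 1)
  'l' at position 1: consonant
  'd' at position 2: consonant
  'l' at position 3: consonant
  'n' at position 4: consonant
Total vowels: 1

1


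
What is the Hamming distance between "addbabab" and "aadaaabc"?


Comparing "addbabab" and "aadaaabc" position by position:
  Position 0: 'a' vs 'a' => same
  Position 1: 'd' vs 'a' => differ
  Position 2: 'd' vs 'd' => same
  Position 3: 'b' vs 'a' => differ
  Position 4: 'a' vs 'a' => same
  Position 5: 'b' vs 'a' => differ
  Position 6: 'a' vs 'b' => differ
  Position 7: 'b' vs 'c' => differ
Total differences (Hamming distance): 5

5


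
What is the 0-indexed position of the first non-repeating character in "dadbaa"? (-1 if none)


Input: dadbaa
Character frequencies:
  'a': 3
  'b': 1
  'd': 2
Scanning left to right for freq == 1:
  Position 0 ('d'): freq=2, skip
  Position 1 ('a'): freq=3, skip
  Position 2 ('d'): freq=2, skip
  Position 3 ('b'): unique! => answer = 3

3


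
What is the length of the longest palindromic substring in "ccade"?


Input: "ccade"
Checking substrings for palindromes:
  [0:2] "cc" (len 2) => palindrome
Longest palindromic substring: "cc" with length 2

2


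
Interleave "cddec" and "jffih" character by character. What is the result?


Interleaving "cddec" and "jffih":
  Position 0: 'c' from first, 'j' from second => "cj"
  Position 1: 'd' from first, 'f' from second => "df"
  Position 2: 'd' from first, 'f' from second => "df"
  Position 3: 'e' from first, 'i' from second => "ei"
  Position 4: 'c' from first, 'h' from second => "ch"
Result: cjdfdfeich

cjdfdfeich


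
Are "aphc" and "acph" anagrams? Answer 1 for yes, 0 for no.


Strings: "aphc", "acph"
Sorted first:  achp
Sorted second: achp
Sorted forms match => anagrams

1


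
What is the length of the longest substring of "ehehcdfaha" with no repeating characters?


Input: "ehehcdfaha"
Sliding window (track last position of each char):
  Position 0 ('e'): window [0,0] length 1 -- new best
  Position 1 ('h'): window [0,1] length 2 -- new best
  Position 2 ('e'): repeat (last at 0), move window start to 1
  Position 2 ('e'): window [1,2] length 2
  Position 3 ('h'): repeat (last at 1), move window start to 2
  Position 3 ('h'): window [2,3] length 2
  Position 4 ('c'): window [2,4] length 3 -- new best
  Position 5 ('d'): window [2,5] length 4 -- new best
  Position 6 ('f'): window [2,6] length 5 -- new best
  Position 7 ('a'): window [2,7] length 6 -- new best
  Position 8 ('h'): repeat (last at 3), move window start to 4
  Position 8 ('h'): window [4,8] length 5
  Position 9 ('a'): repeat (last at 7), move window start to 8
  Position 9 ('a'): window [8,9] length 2
Longest substring with no repeats: "ehcdfa" with length 6

6


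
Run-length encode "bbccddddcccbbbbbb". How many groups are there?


Input: bbccddddcccbbbbbb
Scanning for consecutive runs:
  Group 1: 'b' x 2 (positions 0-1)
  Group 2: 'c' x 2 (positions 2-3)
  Group 3: 'd' x 4 (positions 4-7)
  Group 4: 'c' x 3 (positions 8-10)
  Group 5: 'b' x 6 (positions 11-16)
Total groups: 5

5


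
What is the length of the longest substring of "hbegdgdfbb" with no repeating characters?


Input: "hbegdgdfbb"
Sliding window (track last position of each char):
  Position 0 ('h'): window [0,0] length 1 -- new best
  Position 1 ('b'): window [0,1] length 2 -- new best
  Position 2 ('e'): window [0,2] length 3 -- new best
  Position 3 ('g'): window [0,3] length 4 -- new best
  Position 4 ('d'): window [0,4] length 5 -- new best
  Position 5 ('g'): repeat (last at 3), move window start to 4
  Position 5 ('g'): window [4,5] length 2
  Position 6 ('d'): repeat (last at 4), move window start to 5
  Position 6 ('d'): window [5,6] length 2
  Position 7 ('f'): window [5,7] length 3
  Position 8 ('b'): window [5,8] length 4
  Position 9 ('b'): repeat (last at 8), move window start to 9
  Position 9 ('b'): window [9,9] length 1
Longest substring with no repeats: "hbegd" with length 5

5


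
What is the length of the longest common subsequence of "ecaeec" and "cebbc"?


LCS of "ecaeec" and "cebbc"
DP table:
           c    e    b    b    c
      0    0    0    0    0    0
  e   0    0    1    1    1    1
  c   0    1    1    1    1    2
  a   0    1    1    1    1    2
  e   0    1    2    2    2    2
  e   0    1    2    2    2    2
  c   0    1    2    2    2    3
LCS length = dp[6][5] = 3

3


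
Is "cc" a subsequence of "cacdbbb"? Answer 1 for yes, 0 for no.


Check if "cc" is a subsequence of "cacdbbb"
Greedy scan:
  Position 0 ('c'): matches sub[0] = 'c'
  Position 1 ('a'): no match needed
  Position 2 ('c'): matches sub[1] = 'c'
  Position 3 ('d'): no match needed
  Position 4 ('b'): no match needed
  Position 5 ('b'): no match needed
  Position 6 ('b'): no match needed
All 2 characters matched => is a subsequence

1


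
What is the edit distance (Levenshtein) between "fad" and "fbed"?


Computing edit distance: "fad" -> "fbed"
DP table:
           f    b    e    d
      0    1    2    3    4
  f   1    0    1    2    3
  a   2    1    1    2    3
  d   3    2    2    2    2
Edit distance = dp[3][4] = 2

2


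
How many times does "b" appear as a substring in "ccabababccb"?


Searching for "b" in "ccabababccb"
Scanning each position:
  Position 0: "c" => no
  Position 1: "c" => no
  Position 2: "a" => no
  Position 3: "b" => MATCH
  Position 4: "a" => no
  Position 5: "b" => MATCH
  Position 6: "a" => no
  Position 7: "b" => MATCH
  Position 8: "c" => no
  Position 9: "c" => no
  Position 10: "b" => MATCH
Total occurrences: 4

4


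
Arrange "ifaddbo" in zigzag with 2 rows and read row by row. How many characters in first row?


Zigzag "ifaddbo" into 2 rows:
Placing characters:
  'i' => row 0
  'f' => row 1
  'a' => row 0
  'd' => row 1
  'd' => row 0
  'b' => row 1
  'o' => row 0
Rows:
  Row 0: "iado"
  Row 1: "fdb"
First row length: 4

4


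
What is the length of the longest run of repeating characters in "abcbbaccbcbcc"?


Input: "abcbbaccbcbcc"
Scanning for longest run:
  Position 1 ('b'): new char, reset run to 1
  Position 2 ('c'): new char, reset run to 1
  Position 3 ('b'): new char, reset run to 1
  Position 4 ('b'): continues run of 'b', length=2
  Position 5 ('a'): new char, reset run to 1
  Position 6 ('c'): new char, reset run to 1
  Position 7 ('c'): continues run of 'c', length=2
  Position 8 ('b'): new char, reset run to 1
  Position 9 ('c'): new char, reset run to 1
  Position 10 ('b'): new char, reset run to 1
  Position 11 ('c'): new char, reset run to 1
  Position 12 ('c'): continues run of 'c', length=2
Longest run: 'b' with length 2

2


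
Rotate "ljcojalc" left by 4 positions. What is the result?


Input: "ljcojalc", rotate left by 4
First 4 characters: "ljco"
Remaining characters: "jalc"
Concatenate remaining + first: "jalc" + "ljco" = "jalcljco"

jalcljco


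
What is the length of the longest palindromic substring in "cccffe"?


Input: "cccffe"
Checking substrings for palindromes:
  [0:3] "ccc" (len 3) => palindrome
  [0:2] "cc" (len 2) => palindrome
  [1:3] "cc" (len 2) => palindrome
  [3:5] "ff" (len 2) => palindrome
Longest palindromic substring: "ccc" with length 3

3


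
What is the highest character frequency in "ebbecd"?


Input: ebbecd
Character counts:
  'b': 2
  'c': 1
  'd': 1
  'e': 2
Maximum frequency: 2

2


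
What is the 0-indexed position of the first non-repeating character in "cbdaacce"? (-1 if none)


Input: cbdaacce
Character frequencies:
  'a': 2
  'b': 1
  'c': 3
  'd': 1
  'e': 1
Scanning left to right for freq == 1:
  Position 0 ('c'): freq=3, skip
  Position 1 ('b'): unique! => answer = 1

1


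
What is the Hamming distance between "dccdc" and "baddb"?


Comparing "dccdc" and "baddb" position by position:
  Position 0: 'd' vs 'b' => differ
  Position 1: 'c' vs 'a' => differ
  Position 2: 'c' vs 'd' => differ
  Position 3: 'd' vs 'd' => same
  Position 4: 'c' vs 'b' => differ
Total differences (Hamming distance): 4

4


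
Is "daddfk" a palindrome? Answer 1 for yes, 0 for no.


Input: daddfk
Reversed: kfddad
  Compare pos 0 ('d') with pos 5 ('k'): MISMATCH
  Compare pos 1 ('a') with pos 4 ('f'): MISMATCH
  Compare pos 2 ('d') with pos 3 ('d'): match
Result: not a palindrome

0


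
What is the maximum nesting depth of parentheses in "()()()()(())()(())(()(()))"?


Input: "()()()()(())()(())(()(()))"
Tracking depth:
  Position 0 '(': depth becomes 1
  Position 1 ')': depth becomes 0
  Position 2 '(': depth becomes 1
  Position 3 ')': depth becomes 0
  Position 4 '(': depth becomes 1
  Position 5 ')': depth becomes 0
  Position 6 '(': depth becomes 1
  Position 7 ')': depth becomes 0
  Position 8 '(': depth becomes 1
  Position 9 '(': depth becomes 2
  Position 10 ')': depth becomes 1
  Position 11 ')': depth becomes 0
  Position 12 '(': depth becomes 1
  Position 13 ')': depth becomes 0
  Position 14 '(': depth becomes 1
  Position 15 '(': depth becomes 2
  Position 16 ')': depth becomes 1
  Position 17 ')': depth becomes 0
  Position 18 '(': depth becomes 1
  Position 19 '(': depth becomes 2
  Position 20 ')': depth becomes 1
  Position 21 '(': depth becomes 2
  Position 22 '(': depth becomes 3
  Position 23 ')': depth becomes 2
  Position 24 ')': depth becomes 1
  Position 25 ')': depth becomes 0
Maximum depth reached: 3

3


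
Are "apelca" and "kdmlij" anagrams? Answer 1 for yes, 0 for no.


Strings: "apelca", "kdmlij"
Sorted first:  aacelp
Sorted second: dijklm
Differ at position 0: 'a' vs 'd' => not anagrams

0


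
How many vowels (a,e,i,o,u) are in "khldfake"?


Input: khldfake
Checking each character:
  'k' at position 0: consonant
  'h' at position 1: consonant
  'l' at position 2: consonant
  'd' at position 3: consonant
  'f' at position 4: consonant
  'a' at position 5: vowel (running total: 1)
  'k' at position 6: consonant
  'e' at position 7: vowel (running total: 2)
Total vowels: 2

2


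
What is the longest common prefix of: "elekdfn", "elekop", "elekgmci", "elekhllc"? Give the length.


Words: elekdfn, elekop, elekgmci, elekhllc
  Position 0: all 'e' => match
  Position 1: all 'l' => match
  Position 2: all 'e' => match
  Position 3: all 'k' => match
  Position 4: ('d', 'o', 'g', 'h') => mismatch, stop
LCP = "elek" (length 4)

4


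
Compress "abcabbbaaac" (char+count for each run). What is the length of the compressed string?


Input: abcabbbaaac
Runs:
  'a' x 1 => "a1"
  'b' x 1 => "b1"
  'c' x 1 => "c1"
  'a' x 1 => "a1"
  'b' x 3 => "b3"
  'a' x 3 => "a3"
  'c' x 1 => "c1"
Compressed: "a1b1c1a1b3a3c1"
Compressed length: 14

14


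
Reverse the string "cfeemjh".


Input: cfeemjh
Reading characters right to left:
  Position 6: 'h'
  Position 5: 'j'
  Position 4: 'm'
  Position 3: 'e'
  Position 2: 'e'
  Position 1: 'f'
  Position 0: 'c'
Reversed: hjmeefc

hjmeefc


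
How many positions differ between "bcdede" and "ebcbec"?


Comparing "bcdede" and "ebcbec" position by position:
  Position 0: 'b' vs 'e' => DIFFER
  Position 1: 'c' vs 'b' => DIFFER
  Position 2: 'd' vs 'c' => DIFFER
  Position 3: 'e' vs 'b' => DIFFER
  Position 4: 'd' vs 'e' => DIFFER
  Position 5: 'e' vs 'c' => DIFFER
Positions that differ: 6

6


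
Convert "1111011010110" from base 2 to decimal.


Input: "1111011010110" in base 2
Positional expansion:
  Digit '1' (value 1) x 2^12 = 4096
  Digit '1' (value 1) x 2^11 = 2048
  Digit '1' (value 1) x 2^10 = 1024
  Digit '1' (value 1) x 2^9 = 512
  Digit '0' (value 0) x 2^8 = 0
  Digit '1' (value 1) x 2^7 = 128
  Digit '1' (value 1) x 2^6 = 64
  Digit '0' (value 0) x 2^5 = 0
  Digit '1' (value 1) x 2^4 = 16
  Digit '0' (value 0) x 2^3 = 0
  Digit '1' (value 1) x 2^2 = 4
  Digit '1' (value 1) x 2^1 = 2
  Digit '0' (value 0) x 2^0 = 0
Sum = 7894

7894


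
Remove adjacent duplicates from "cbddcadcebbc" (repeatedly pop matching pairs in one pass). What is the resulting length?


Input: cbddcadcebbc
Stack-based adjacent duplicate removal:
  Read 'c': push. Stack: c
  Read 'b': push. Stack: cb
  Read 'd': push. Stack: cbd
  Read 'd': matches stack top 'd' => pop. Stack: cb
  Read 'c': push. Stack: cbc
  Read 'a': push. Stack: cbca
  Read 'd': push. Stack: cbcad
  Read 'c': push. Stack: cbcadc
  Read 'e': push. Stack: cbcadce
  Read 'b': push. Stack: cbcadceb
  Read 'b': matches stack top 'b' => pop. Stack: cbcadce
  Read 'c': push. Stack: cbcadcec
Final stack: "cbcadcec" (length 8)

8


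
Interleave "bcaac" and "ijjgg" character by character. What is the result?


Interleaving "bcaac" and "ijjgg":
  Position 0: 'b' from first, 'i' from second => "bi"
  Position 1: 'c' from first, 'j' from second => "cj"
  Position 2: 'a' from first, 'j' from second => "aj"
  Position 3: 'a' from first, 'g' from second => "ag"
  Position 4: 'c' from first, 'g' from second => "cg"
Result: bicjajagcg

bicjajagcg


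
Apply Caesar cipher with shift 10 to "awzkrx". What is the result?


Caesar cipher: shift "awzkrx" by 10
  'a' (pos 0) + 10 = pos 10 = 'k'
  'w' (pos 22) + 10 = pos 6 = 'g'
  'z' (pos 25) + 10 = pos 9 = 'j'
  'k' (pos 10) + 10 = pos 20 = 'u'
  'r' (pos 17) + 10 = pos 1 = 'b'
  'x' (pos 23) + 10 = pos 7 = 'h'
Result: kgjubh

kgjubh


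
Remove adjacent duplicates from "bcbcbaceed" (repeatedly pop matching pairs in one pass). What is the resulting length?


Input: bcbcbaceed
Stack-based adjacent duplicate removal:
  Read 'b': push. Stack: b
  Read 'c': push. Stack: bc
  Read 'b': push. Stack: bcb
  Read 'c': push. Stack: bcbc
  Read 'b': push. Stack: bcbcb
  Read 'a': push. Stack: bcbcba
  Read 'c': push. Stack: bcbcbac
  Read 'e': push. Stack: bcbcbace
  Read 'e': matches stack top 'e' => pop. Stack: bcbcbac
  Read 'd': push. Stack: bcbcbacd
Final stack: "bcbcbacd" (length 8)

8


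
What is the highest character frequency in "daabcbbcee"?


Input: daabcbbcee
Character counts:
  'a': 2
  'b': 3
  'c': 2
  'd': 1
  'e': 2
Maximum frequency: 3

3


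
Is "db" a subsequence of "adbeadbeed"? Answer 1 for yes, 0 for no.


Check if "db" is a subsequence of "adbeadbeed"
Greedy scan:
  Position 0 ('a'): no match needed
  Position 1 ('d'): matches sub[0] = 'd'
  Position 2 ('b'): matches sub[1] = 'b'
  Position 3 ('e'): no match needed
  Position 4 ('a'): no match needed
  Position 5 ('d'): no match needed
  Position 6 ('b'): no match needed
  Position 7 ('e'): no match needed
  Position 8 ('e'): no match needed
  Position 9 ('d'): no match needed
All 2 characters matched => is a subsequence

1


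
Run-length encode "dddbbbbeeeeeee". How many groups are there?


Input: dddbbbbeeeeeee
Scanning for consecutive runs:
  Group 1: 'd' x 3 (positions 0-2)
  Group 2: 'b' x 4 (positions 3-6)
  Group 3: 'e' x 7 (positions 7-13)
Total groups: 3

3


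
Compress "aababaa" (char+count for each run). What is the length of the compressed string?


Input: aababaa
Runs:
  'a' x 2 => "a2"
  'b' x 1 => "b1"
  'a' x 1 => "a1"
  'b' x 1 => "b1"
  'a' x 2 => "a2"
Compressed: "a2b1a1b1a2"
Compressed length: 10

10


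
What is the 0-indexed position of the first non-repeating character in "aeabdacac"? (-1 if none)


Input: aeabdacac
Character frequencies:
  'a': 4
  'b': 1
  'c': 2
  'd': 1
  'e': 1
Scanning left to right for freq == 1:
  Position 0 ('a'): freq=4, skip
  Position 1 ('e'): unique! => answer = 1

1


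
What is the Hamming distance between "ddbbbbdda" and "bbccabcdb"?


Comparing "ddbbbbdda" and "bbccabcdb" position by position:
  Position 0: 'd' vs 'b' => differ
  Position 1: 'd' vs 'b' => differ
  Position 2: 'b' vs 'c' => differ
  Position 3: 'b' vs 'c' => differ
  Position 4: 'b' vs 'a' => differ
  Position 5: 'b' vs 'b' => same
  Position 6: 'd' vs 'c' => differ
  Position 7: 'd' vs 'd' => same
  Position 8: 'a' vs 'b' => differ
Total differences (Hamming distance): 7

7


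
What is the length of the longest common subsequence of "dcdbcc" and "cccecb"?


LCS of "dcdbcc" and "cccecb"
DP table:
           c    c    c    e    c    b
      0    0    0    0    0    0    0
  d   0    0    0    0    0    0    0
  c   0    1    1    1    1    1    1
  d   0    1    1    1    1    1    1
  b   0    1    1    1    1    1    2
  c   0    1    2    2    2    2    2
  c   0    1    2    3    3    3    3
LCS length = dp[6][6] = 3

3


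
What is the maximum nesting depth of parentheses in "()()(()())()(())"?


Input: "()()(()())()(())"
Tracking depth:
  Position 0 '(': depth becomes 1
  Position 1 ')': depth becomes 0
  Position 2 '(': depth becomes 1
  Position 3 ')': depth becomes 0
  Position 4 '(': depth becomes 1
  Position 5 '(': depth becomes 2
  Position 6 ')': depth becomes 1
  Position 7 '(': depth becomes 2
  Position 8 ')': depth becomes 1
  Position 9 ')': depth becomes 0
  Position 10 '(': depth becomes 1
  Position 11 ')': depth becomes 0
  Position 12 '(': depth becomes 1
  Position 13 '(': depth becomes 2
  Position 14 ')': depth becomes 1
  Position 15 ')': depth becomes 0
Maximum depth reached: 2

2


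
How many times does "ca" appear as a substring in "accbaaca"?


Searching for "ca" in "accbaaca"
Scanning each position:
  Position 0: "ac" => no
  Position 1: "cc" => no
  Position 2: "cb" => no
  Position 3: "ba" => no
  Position 4: "aa" => no
  Position 5: "ac" => no
  Position 6: "ca" => MATCH
Total occurrences: 1

1


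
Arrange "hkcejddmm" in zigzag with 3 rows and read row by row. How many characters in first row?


Zigzag "hkcejddmm" into 3 rows:
Placing characters:
  'h' => row 0
  'k' => row 1
  'c' => row 2
  'e' => row 1
  'j' => row 0
  'd' => row 1
  'd' => row 2
  'm' => row 1
  'm' => row 0
Rows:
  Row 0: "hjm"
  Row 1: "kedm"
  Row 2: "cd"
First row length: 3

3


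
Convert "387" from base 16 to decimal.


Input: "387" in base 16
Positional expansion:
  Digit '3' (value 3) x 16^2 = 768
  Digit '8' (value 8) x 16^1 = 128
  Digit '7' (value 7) x 16^0 = 7
Sum = 903

903


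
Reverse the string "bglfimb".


Input: bglfimb
Reading characters right to left:
  Position 6: 'b'
  Position 5: 'm'
  Position 4: 'i'
  Position 3: 'f'
  Position 2: 'l'
  Position 1: 'g'
  Position 0: 'b'
Reversed: bmiflgb

bmiflgb


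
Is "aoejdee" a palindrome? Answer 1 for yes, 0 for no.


Input: aoejdee
Reversed: eedjeoa
  Compare pos 0 ('a') with pos 6 ('e'): MISMATCH
  Compare pos 1 ('o') with pos 5 ('e'): MISMATCH
  Compare pos 2 ('e') with pos 4 ('d'): MISMATCH
Result: not a palindrome

0


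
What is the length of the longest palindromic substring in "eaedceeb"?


Input: "eaedceeb"
Checking substrings for palindromes:
  [0:3] "eae" (len 3) => palindrome
  [5:7] "ee" (len 2) => palindrome
Longest palindromic substring: "eae" with length 3

3


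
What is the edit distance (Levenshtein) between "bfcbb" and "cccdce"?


Computing edit distance: "bfcbb" -> "cccdce"
DP table:
           c    c    c    d    c    e
      0    1    2    3    4    5    6
  b   1    1    2    3    4    5    6
  f   2    2    2    3    4    5    6
  c   3    2    2    2    3    4    5
  b   4    3    3    3    3    4    5
  b   5    4    4    4    4    4    5
Edit distance = dp[5][6] = 5

5


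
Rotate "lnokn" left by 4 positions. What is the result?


Input: "lnokn", rotate left by 4
First 4 characters: "lnok"
Remaining characters: "n"
Concatenate remaining + first: "n" + "lnok" = "nlnok"

nlnok


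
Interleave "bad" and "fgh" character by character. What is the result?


Interleaving "bad" and "fgh":
  Position 0: 'b' from first, 'f' from second => "bf"
  Position 1: 'a' from first, 'g' from second => "ag"
  Position 2: 'd' from first, 'h' from second => "dh"
Result: bfagdh

bfagdh


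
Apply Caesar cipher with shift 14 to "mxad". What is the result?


Caesar cipher: shift "mxad" by 14
  'm' (pos 12) + 14 = pos 0 = 'a'
  'x' (pos 23) + 14 = pos 11 = 'l'
  'a' (pos 0) + 14 = pos 14 = 'o'
  'd' (pos 3) + 14 = pos 17 = 'r'
Result: alor

alor


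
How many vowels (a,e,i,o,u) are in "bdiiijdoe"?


Input: bdiiijdoe
Checking each character:
  'b' at position 0: consonant
  'd' at position 1: consonant
  'i' at position 2: vowel (running total: 1)
  'i' at position 3: vowel (running total: 2)
  'i' at position 4: vowel (running total: 3)
  'j' at position 5: consonant
  'd' at position 6: consonant
  'o' at position 7: vowel (running total: 4)
  'e' at position 8: vowel (running total: 5)
Total vowels: 5

5


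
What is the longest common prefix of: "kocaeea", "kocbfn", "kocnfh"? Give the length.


Words: kocaeea, kocbfn, kocnfh
  Position 0: all 'k' => match
  Position 1: all 'o' => match
  Position 2: all 'c' => match
  Position 3: ('a', 'b', 'n') => mismatch, stop
LCP = "koc" (length 3)

3


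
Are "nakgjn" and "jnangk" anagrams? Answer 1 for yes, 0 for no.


Strings: "nakgjn", "jnangk"
Sorted first:  agjknn
Sorted second: agjknn
Sorted forms match => anagrams

1


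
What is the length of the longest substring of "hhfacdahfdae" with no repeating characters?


Input: "hhfacdahfdae"
Sliding window (track last position of each char):
  Position 0 ('h'): window [0,0] length 1 -- new best
  Position 1 ('h'): repeat (last at 0), move window start to 1
  Position 1 ('h'): window [1,1] length 1
  Position 2 ('f'): window [1,2] length 2 -- new best
  Position 3 ('a'): window [1,3] length 3 -- new best
  Position 4 ('c'): window [1,4] length 4 -- new best
  Position 5 ('d'): window [1,5] length 5 -- new best
  Position 6 ('a'): repeat (last at 3), move window start to 4
  Position 6 ('a'): window [4,6] length 3
  Position 7 ('h'): window [4,7] length 4
  Position 8 ('f'): window [4,8] length 5
  Position 9 ('d'): repeat (last at 5), move window start to 6
  Position 9 ('d'): window [6,9] length 4
  Position 10 ('a'): repeat (last at 6), move window start to 7
  Position 10 ('a'): window [7,10] length 4
  Position 11 ('e'): window [7,11] length 5
Longest substring with no repeats: "hfacd" with length 5

5


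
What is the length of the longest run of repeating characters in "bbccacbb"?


Input: "bbccacbb"
Scanning for longest run:
  Position 1 ('b'): continues run of 'b', length=2
  Position 2 ('c'): new char, reset run to 1
  Position 3 ('c'): continues run of 'c', length=2
  Position 4 ('a'): new char, reset run to 1
  Position 5 ('c'): new char, reset run to 1
  Position 6 ('b'): new char, reset run to 1
  Position 7 ('b'): continues run of 'b', length=2
Longest run: 'b' with length 2

2


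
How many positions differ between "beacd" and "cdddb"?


Comparing "beacd" and "cdddb" position by position:
  Position 0: 'b' vs 'c' => DIFFER
  Position 1: 'e' vs 'd' => DIFFER
  Position 2: 'a' vs 'd' => DIFFER
  Position 3: 'c' vs 'd' => DIFFER
  Position 4: 'd' vs 'b' => DIFFER
Positions that differ: 5

5


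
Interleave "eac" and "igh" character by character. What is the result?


Interleaving "eac" and "igh":
  Position 0: 'e' from first, 'i' from second => "ei"
  Position 1: 'a' from first, 'g' from second => "ag"
  Position 2: 'c' from first, 'h' from second => "ch"
Result: eiagch

eiagch


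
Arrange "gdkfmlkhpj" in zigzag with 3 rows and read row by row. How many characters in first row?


Zigzag "gdkfmlkhpj" into 3 rows:
Placing characters:
  'g' => row 0
  'd' => row 1
  'k' => row 2
  'f' => row 1
  'm' => row 0
  'l' => row 1
  'k' => row 2
  'h' => row 1
  'p' => row 0
  'j' => row 1
Rows:
  Row 0: "gmp"
  Row 1: "dflhj"
  Row 2: "kk"
First row length: 3

3


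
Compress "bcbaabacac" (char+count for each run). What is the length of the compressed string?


Input: bcbaabacac
Runs:
  'b' x 1 => "b1"
  'c' x 1 => "c1"
  'b' x 1 => "b1"
  'a' x 2 => "a2"
  'b' x 1 => "b1"
  'a' x 1 => "a1"
  'c' x 1 => "c1"
  'a' x 1 => "a1"
  'c' x 1 => "c1"
Compressed: "b1c1b1a2b1a1c1a1c1"
Compressed length: 18

18


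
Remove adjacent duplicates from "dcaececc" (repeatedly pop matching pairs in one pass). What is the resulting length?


Input: dcaececc
Stack-based adjacent duplicate removal:
  Read 'd': push. Stack: d
  Read 'c': push. Stack: dc
  Read 'a': push. Stack: dca
  Read 'e': push. Stack: dcae
  Read 'c': push. Stack: dcaec
  Read 'e': push. Stack: dcaece
  Read 'c': push. Stack: dcaecec
  Read 'c': matches stack top 'c' => pop. Stack: dcaece
Final stack: "dcaece" (length 6)

6


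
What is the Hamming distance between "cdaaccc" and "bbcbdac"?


Comparing "cdaaccc" and "bbcbdac" position by position:
  Position 0: 'c' vs 'b' => differ
  Position 1: 'd' vs 'b' => differ
  Position 2: 'a' vs 'c' => differ
  Position 3: 'a' vs 'b' => differ
  Position 4: 'c' vs 'd' => differ
  Position 5: 'c' vs 'a' => differ
  Position 6: 'c' vs 'c' => same
Total differences (Hamming distance): 6

6


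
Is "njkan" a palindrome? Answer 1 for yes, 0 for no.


Input: njkan
Reversed: nakjn
  Compare pos 0 ('n') with pos 4 ('n'): match
  Compare pos 1 ('j') with pos 3 ('a'): MISMATCH
Result: not a palindrome

0


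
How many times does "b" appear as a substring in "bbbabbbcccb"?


Searching for "b" in "bbbabbbcccb"
Scanning each position:
  Position 0: "b" => MATCH
  Position 1: "b" => MATCH
  Position 2: "b" => MATCH
  Position 3: "a" => no
  Position 4: "b" => MATCH
  Position 5: "b" => MATCH
  Position 6: "b" => MATCH
  Position 7: "c" => no
  Position 8: "c" => no
  Position 9: "c" => no
  Position 10: "b" => MATCH
Total occurrences: 7

7


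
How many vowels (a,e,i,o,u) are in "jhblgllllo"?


Input: jhblgllllo
Checking each character:
  'j' at position 0: consonant
  'h' at position 1: consonant
  'b' at position 2: consonant
  'l' at position 3: consonant
  'g' at position 4: consonant
  'l' at position 5: consonant
  'l' at position 6: consonant
  'l' at position 7: consonant
  'l' at position 8: consonant
  'o' at position 9: vowel (running total: 1)
Total vowels: 1

1


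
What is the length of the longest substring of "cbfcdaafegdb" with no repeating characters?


Input: "cbfcdaafegdb"
Sliding window (track last position of each char):
  Position 0 ('c'): window [0,0] length 1 -- new best
  Position 1 ('b'): window [0,1] length 2 -- new best
  Position 2 ('f'): window [0,2] length 3 -- new best
  Position 3 ('c'): repeat (last at 0), move window start to 1
  Position 3 ('c'): window [1,3] length 3
  Position 4 ('d'): window [1,4] length 4 -- new best
  Position 5 ('a'): window [1,5] length 5 -- new best
  Position 6 ('a'): repeat (last at 5), move window start to 6
  Position 6 ('a'): window [6,6] length 1
  Position 7 ('f'): window [6,7] length 2
  Position 8 ('e'): window [6,8] length 3
  Position 9 ('g'): window [6,9] length 4
  Position 10 ('d'): window [6,10] length 5
  Position 11 ('b'): window [6,11] length 6 -- new best
Longest substring with no repeats: "afegdb" with length 6

6


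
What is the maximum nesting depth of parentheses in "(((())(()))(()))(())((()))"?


Input: "(((())(()))(()))(())((()))"
Tracking depth:
  Position 0 '(': depth becomes 1
  Position 1 '(': depth becomes 2
  Position 2 '(': depth becomes 3
  Position 3 '(': depth becomes 4
  Position 4 ')': depth becomes 3
  Position 5 ')': depth becomes 2
  Position 6 '(': depth becomes 3
  Position 7 '(': depth becomes 4
  Position 8 ')': depth becomes 3
  Position 9 ')': depth becomes 2
  Position 10 ')': depth becomes 1
  Position 11 '(': depth becomes 2
  Position 12 '(': depth becomes 3
  Position 13 ')': depth becomes 2
  Position 14 ')': depth becomes 1
  Position 15 ')': depth becomes 0
  Position 16 '(': depth becomes 1
  Position 17 '(': depth becomes 2
  Position 18 ')': depth becomes 1
  Position 19 ')': depth becomes 0
  Position 20 '(': depth becomes 1
  Position 21 '(': depth becomes 2
  Position 22 '(': depth becomes 3
  Position 23 ')': depth becomes 2
  Position 24 ')': depth becomes 1
  Position 25 ')': depth becomes 0
Maximum depth reached: 4

4


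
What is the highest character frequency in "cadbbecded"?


Input: cadbbecded
Character counts:
  'a': 1
  'b': 2
  'c': 2
  'd': 3
  'e': 2
Maximum frequency: 3

3


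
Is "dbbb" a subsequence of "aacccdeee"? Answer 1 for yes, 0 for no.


Check if "dbbb" is a subsequence of "aacccdeee"
Greedy scan:
  Position 0 ('a'): no match needed
  Position 1 ('a'): no match needed
  Position 2 ('c'): no match needed
  Position 3 ('c'): no match needed
  Position 4 ('c'): no match needed
  Position 5 ('d'): matches sub[0] = 'd'
  Position 6 ('e'): no match needed
  Position 7 ('e'): no match needed
  Position 8 ('e'): no match needed
Only matched 1/4 characters => not a subsequence

0


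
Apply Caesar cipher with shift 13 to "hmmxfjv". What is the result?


Caesar cipher: shift "hmmxfjv" by 13
  'h' (pos 7) + 13 = pos 20 = 'u'
  'm' (pos 12) + 13 = pos 25 = 'z'
  'm' (pos 12) + 13 = pos 25 = 'z'
  'x' (pos 23) + 13 = pos 10 = 'k'
  'f' (pos 5) + 13 = pos 18 = 's'
  'j' (pos 9) + 13 = pos 22 = 'w'
  'v' (pos 21) + 13 = pos 8 = 'i'
Result: uzzkswi

uzzkswi


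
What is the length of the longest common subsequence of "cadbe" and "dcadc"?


LCS of "cadbe" and "dcadc"
DP table:
           d    c    a    d    c
      0    0    0    0    0    0
  c   0    0    1    1    1    1
  a   0    0    1    2    2    2
  d   0    1    1    2    3    3
  b   0    1    1    2    3    3
  e   0    1    1    2    3    3
LCS length = dp[5][5] = 3

3


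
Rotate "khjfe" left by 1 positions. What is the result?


Input: "khjfe", rotate left by 1
First 1 characters: "k"
Remaining characters: "hjfe"
Concatenate remaining + first: "hjfe" + "k" = "hjfek"

hjfek


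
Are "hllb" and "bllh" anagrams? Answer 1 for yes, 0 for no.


Strings: "hllb", "bllh"
Sorted first:  bhll
Sorted second: bhll
Sorted forms match => anagrams

1


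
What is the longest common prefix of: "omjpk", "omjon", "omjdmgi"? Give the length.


Words: omjpk, omjon, omjdmgi
  Position 0: all 'o' => match
  Position 1: all 'm' => match
  Position 2: all 'j' => match
  Position 3: ('p', 'o', 'd') => mismatch, stop
LCP = "omj" (length 3)

3


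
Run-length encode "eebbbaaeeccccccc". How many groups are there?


Input: eebbbaaeeccccccc
Scanning for consecutive runs:
  Group 1: 'e' x 2 (positions 0-1)
  Group 2: 'b' x 3 (positions 2-4)
  Group 3: 'a' x 2 (positions 5-6)
  Group 4: 'e' x 2 (positions 7-8)
  Group 5: 'c' x 7 (positions 9-15)
Total groups: 5

5


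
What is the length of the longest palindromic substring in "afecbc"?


Input: "afecbc"
Checking substrings for palindromes:
  [3:6] "cbc" (len 3) => palindrome
Longest palindromic substring: "cbc" with length 3

3


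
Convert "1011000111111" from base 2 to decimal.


Input: "1011000111111" in base 2
Positional expansion:
  Digit '1' (value 1) x 2^12 = 4096
  Digit '0' (value 0) x 2^11 = 0
  Digit '1' (value 1) x 2^10 = 1024
  Digit '1' (value 1) x 2^9 = 512
  Digit '0' (value 0) x 2^8 = 0
  Digit '0' (value 0) x 2^7 = 0
  Digit '0' (value 0) x 2^6 = 0
  Digit '1' (value 1) x 2^5 = 32
  Digit '1' (value 1) x 2^4 = 16
  Digit '1' (value 1) x 2^3 = 8
  Digit '1' (value 1) x 2^2 = 4
  Digit '1' (value 1) x 2^1 = 2
  Digit '1' (value 1) x 2^0 = 1
Sum = 5695

5695


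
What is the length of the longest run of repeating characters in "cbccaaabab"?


Input: "cbccaaabab"
Scanning for longest run:
  Position 1 ('b'): new char, reset run to 1
  Position 2 ('c'): new char, reset run to 1
  Position 3 ('c'): continues run of 'c', length=2
  Position 4 ('a'): new char, reset run to 1
  Position 5 ('a'): continues run of 'a', length=2
  Position 6 ('a'): continues run of 'a', length=3
  Position 7 ('b'): new char, reset run to 1
  Position 8 ('a'): new char, reset run to 1
  Position 9 ('b'): new char, reset run to 1
Longest run: 'a' with length 3

3


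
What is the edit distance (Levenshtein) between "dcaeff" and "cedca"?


Computing edit distance: "dcaeff" -> "cedca"
DP table:
           c    e    d    c    a
      0    1    2    3    4    5
  d   1    1    2    2    3    4
  c   2    1    2    3    2    3
  a   3    2    2    3    3    2
  e   4    3    2    3    4    3
  f   5    4    3    3    4    4
  f   6    5    4    4    4    5
Edit distance = dp[6][5] = 5

5


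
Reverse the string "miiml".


Input: miiml
Reading characters right to left:
  Position 4: 'l'
  Position 3: 'm'
  Position 2: 'i'
  Position 1: 'i'
  Position 0: 'm'
Reversed: lmiim

lmiim


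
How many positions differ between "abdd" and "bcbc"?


Comparing "abdd" and "bcbc" position by position:
  Position 0: 'a' vs 'b' => DIFFER
  Position 1: 'b' vs 'c' => DIFFER
  Position 2: 'd' vs 'b' => DIFFER
  Position 3: 'd' vs 'c' => DIFFER
Positions that differ: 4

4


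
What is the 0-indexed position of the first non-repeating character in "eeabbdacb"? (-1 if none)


Input: eeabbdacb
Character frequencies:
  'a': 2
  'b': 3
  'c': 1
  'd': 1
  'e': 2
Scanning left to right for freq == 1:
  Position 0 ('e'): freq=2, skip
  Position 1 ('e'): freq=2, skip
  Position 2 ('a'): freq=2, skip
  Position 3 ('b'): freq=3, skip
  Position 4 ('b'): freq=3, skip
  Position 5 ('d'): unique! => answer = 5

5


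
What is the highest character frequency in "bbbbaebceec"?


Input: bbbbaebceec
Character counts:
  'a': 1
  'b': 5
  'c': 2
  'e': 3
Maximum frequency: 5

5


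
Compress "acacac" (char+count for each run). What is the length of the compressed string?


Input: acacac
Runs:
  'a' x 1 => "a1"
  'c' x 1 => "c1"
  'a' x 1 => "a1"
  'c' x 1 => "c1"
  'a' x 1 => "a1"
  'c' x 1 => "c1"
Compressed: "a1c1a1c1a1c1"
Compressed length: 12

12


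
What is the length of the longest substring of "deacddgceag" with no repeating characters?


Input: "deacddgceag"
Sliding window (track last position of each char):
  Position 0 ('d'): window [0,0] length 1 -- new best
  Position 1 ('e'): window [0,1] length 2 -- new best
  Position 2 ('a'): window [0,2] length 3 -- new best
  Position 3 ('c'): window [0,3] length 4 -- new best
  Position 4 ('d'): repeat (last at 0), move window start to 1
  Position 4 ('d'): window [1,4] length 4
  Position 5 ('d'): repeat (last at 4), move window start to 5
  Position 5 ('d'): window [5,5] length 1
  Position 6 ('g'): window [5,6] length 2
  Position 7 ('c'): window [5,7] length 3
  Position 8 ('e'): window [5,8] length 4
  Position 9 ('a'): window [5,9] length 5 -- new best
  Position 10 ('g'): repeat (last at 6), move window start to 7
  Position 10 ('g'): window [7,10] length 4
Longest substring with no repeats: "dgcea" with length 5

5


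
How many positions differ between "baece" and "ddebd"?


Comparing "baece" and "ddebd" position by position:
  Position 0: 'b' vs 'd' => DIFFER
  Position 1: 'a' vs 'd' => DIFFER
  Position 2: 'e' vs 'e' => same
  Position 3: 'c' vs 'b' => DIFFER
  Position 4: 'e' vs 'd' => DIFFER
Positions that differ: 4

4


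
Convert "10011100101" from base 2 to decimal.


Input: "10011100101" in base 2
Positional expansion:
  Digit '1' (value 1) x 2^10 = 1024
  Digit '0' (value 0) x 2^9 = 0
  Digit '0' (value 0) x 2^8 = 0
  Digit '1' (value 1) x 2^7 = 128
  Digit '1' (value 1) x 2^6 = 64
  Digit '1' (value 1) x 2^5 = 32
  Digit '0' (value 0) x 2^4 = 0
  Digit '0' (value 0) x 2^3 = 0
  Digit '1' (value 1) x 2^2 = 4
  Digit '0' (value 0) x 2^1 = 0
  Digit '1' (value 1) x 2^0 = 1
Sum = 1253

1253


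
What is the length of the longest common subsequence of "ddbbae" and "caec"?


LCS of "ddbbae" and "caec"
DP table:
           c    a    e    c
      0    0    0    0    0
  d   0    0    0    0    0
  d   0    0    0    0    0
  b   0    0    0    0    0
  b   0    0    0    0    0
  a   0    0    1    1    1
  e   0    0    1    2    2
LCS length = dp[6][4] = 2

2


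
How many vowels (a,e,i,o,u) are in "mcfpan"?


Input: mcfpan
Checking each character:
  'm' at position 0: consonant
  'c' at position 1: consonant
  'f' at position 2: consonant
  'p' at position 3: consonant
  'a' at position 4: vowel (running total: 1)
  'n' at position 5: consonant
Total vowels: 1

1


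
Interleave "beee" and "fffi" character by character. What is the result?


Interleaving "beee" and "fffi":
  Position 0: 'b' from first, 'f' from second => "bf"
  Position 1: 'e' from first, 'f' from second => "ef"
  Position 2: 'e' from first, 'f' from second => "ef"
  Position 3: 'e' from first, 'i' from second => "ei"
Result: bfefefei

bfefefei


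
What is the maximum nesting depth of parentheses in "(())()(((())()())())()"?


Input: "(())()(((())()())())()"
Tracking depth:
  Position 0 '(': depth becomes 1
  Position 1 '(': depth becomes 2
  Position 2 ')': depth becomes 1
  Position 3 ')': depth becomes 0
  Position 4 '(': depth becomes 1
  Position 5 ')': depth becomes 0
  Position 6 '(': depth becomes 1
  Position 7 '(': depth becomes 2
  Position 8 '(': depth becomes 3
  Position 9 '(': depth becomes 4
  Position 10 ')': depth becomes 3
  Position 11 ')': depth becomes 2
  Position 12 '(': depth becomes 3
  Position 13 ')': depth becomes 2
  Position 14 '(': depth becomes 3
  Position 15 ')': depth becomes 2
  Position 16 ')': depth becomes 1
  Position 17 '(': depth becomes 2
  Position 18 ')': depth becomes 1
  Position 19 ')': depth becomes 0
  Position 20 '(': depth becomes 1
  Position 21 ')': depth becomes 0
Maximum depth reached: 4

4


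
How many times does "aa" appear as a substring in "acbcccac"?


Searching for "aa" in "acbcccac"
Scanning each position:
  Position 0: "ac" => no
  Position 1: "cb" => no
  Position 2: "bc" => no
  Position 3: "cc" => no
  Position 4: "cc" => no
  Position 5: "ca" => no
  Position 6: "ac" => no
Total occurrences: 0

0


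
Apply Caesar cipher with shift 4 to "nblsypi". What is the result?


Caesar cipher: shift "nblsypi" by 4
  'n' (pos 13) + 4 = pos 17 = 'r'
  'b' (pos 1) + 4 = pos 5 = 'f'
  'l' (pos 11) + 4 = pos 15 = 'p'
  's' (pos 18) + 4 = pos 22 = 'w'
  'y' (pos 24) + 4 = pos 2 = 'c'
  'p' (pos 15) + 4 = pos 19 = 't'
  'i' (pos 8) + 4 = pos 12 = 'm'
Result: rfpwctm

rfpwctm
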